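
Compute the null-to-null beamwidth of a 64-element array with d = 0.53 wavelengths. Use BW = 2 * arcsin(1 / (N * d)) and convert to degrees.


1/(N*d) = 1/(64*0.53) = 0.029481
BW = 2*arcsin(0.029481) = 3.4 degrees

3.4 degrees


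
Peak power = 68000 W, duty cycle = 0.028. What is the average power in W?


P_avg = 68000 * 0.028 = 1904.0 W

1904.0 W


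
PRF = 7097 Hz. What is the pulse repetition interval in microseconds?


PRI = 1/7097 = 0.0001409046 s = 140.9 us

140.9 us


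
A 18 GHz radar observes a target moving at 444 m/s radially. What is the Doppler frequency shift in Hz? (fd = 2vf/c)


fd = 2 * 444 * 18000000000.0 / 3e8 = 53280.0 Hz

53280.0 Hz


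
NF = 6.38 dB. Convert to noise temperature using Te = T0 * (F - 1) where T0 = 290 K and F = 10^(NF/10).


NF_lin = 10^(6.38/10) = 4.345102
Te = 290 * (4.345102 - 1) = 970.1 K

970.1 K


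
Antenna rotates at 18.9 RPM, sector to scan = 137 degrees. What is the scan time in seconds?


t = 137 / (18.9 * 360) * 60 = 1.21 s

1.21 s


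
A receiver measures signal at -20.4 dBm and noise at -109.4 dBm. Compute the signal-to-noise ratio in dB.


SNR = -20.4 - (-109.4) = 89.0 dB

89.0 dB


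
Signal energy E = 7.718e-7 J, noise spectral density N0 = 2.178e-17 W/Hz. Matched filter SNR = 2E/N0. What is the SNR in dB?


SNR_lin = 2 * 7.718e-7 / 2.178e-17 = 7.087e10
SNR_dB = 10*log10(7.087e10) = 108.5 dB

108.5 dB


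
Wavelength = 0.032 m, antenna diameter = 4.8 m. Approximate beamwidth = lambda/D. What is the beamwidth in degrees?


BW_rad = 0.032 / 4.8 = 0.006667
BW_deg = 0.38 degrees

0.38 degrees


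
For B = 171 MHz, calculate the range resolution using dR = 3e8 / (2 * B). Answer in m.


dR = 3e8 / (2 * 171000000.0) = 0.88 m

0.88 m


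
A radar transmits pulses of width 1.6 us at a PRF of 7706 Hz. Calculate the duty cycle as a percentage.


DC = 1.6e-6 * 7706 * 100 = 1.23%

1.23%


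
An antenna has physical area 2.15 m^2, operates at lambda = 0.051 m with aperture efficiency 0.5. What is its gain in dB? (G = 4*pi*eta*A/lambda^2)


G_linear = 4*pi*0.5*2.15/0.051^2 = 5193.71
G_dB = 10*log10(5193.71) = 37.2 dB

37.2 dB


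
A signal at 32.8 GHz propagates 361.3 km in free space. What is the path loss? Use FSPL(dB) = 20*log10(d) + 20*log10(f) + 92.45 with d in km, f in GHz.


20*log10(361.3) = 51.16
20*log10(32.8) = 30.32
FSPL = 173.9 dB

173.9 dB


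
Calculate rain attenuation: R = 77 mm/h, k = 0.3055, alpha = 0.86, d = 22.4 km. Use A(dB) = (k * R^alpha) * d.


gamma = 0.3055 * 77^0.86 = 12.805403 dB/km
A = 12.805403 * 22.4 = 286.84 dB

286.84 dB


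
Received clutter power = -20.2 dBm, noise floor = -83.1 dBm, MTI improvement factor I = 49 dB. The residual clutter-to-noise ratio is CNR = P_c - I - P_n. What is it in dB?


CNR = -20.2 - 49 - (-83.1) = 13.9 dB

13.9 dB


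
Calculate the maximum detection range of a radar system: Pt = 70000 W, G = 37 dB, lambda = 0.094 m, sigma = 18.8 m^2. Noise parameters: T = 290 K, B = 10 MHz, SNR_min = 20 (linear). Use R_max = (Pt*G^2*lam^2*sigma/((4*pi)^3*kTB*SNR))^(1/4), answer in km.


G_lin = 10^(37/10) = 5011.872336
R^4 = 70000 * 5011.872336^2 * 0.094^2 * 18.8 / ((4*pi)^3 * 1.38e-23 * 290 * 10000000.0 * 20)
R^4 = 1.83897e20 m^4
R_max = (1.83897e20)^(1/4) = 116451.1 m = 116.5 km

116.5 km


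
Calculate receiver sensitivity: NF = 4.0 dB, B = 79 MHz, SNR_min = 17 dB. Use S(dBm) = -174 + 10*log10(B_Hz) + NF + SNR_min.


10*log10(79000000.0) = 78.98
S = -174 + 78.98 + 4.0 + 17 = -74.0 dBm

-74.0 dBm


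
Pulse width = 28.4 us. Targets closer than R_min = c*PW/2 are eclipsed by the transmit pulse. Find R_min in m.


R_min = 3e8 * 28.4e-6 / 2 = 4260.0 m

4260.0 m


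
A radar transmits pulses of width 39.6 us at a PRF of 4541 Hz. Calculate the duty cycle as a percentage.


DC = 39.6e-6 * 4541 * 100 = 17.98%

17.98%


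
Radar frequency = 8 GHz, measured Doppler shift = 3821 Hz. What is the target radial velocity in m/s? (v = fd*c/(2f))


v = 3821 * 3e8 / (2 * 8000000000.0) = 71.6 m/s

71.6 m/s


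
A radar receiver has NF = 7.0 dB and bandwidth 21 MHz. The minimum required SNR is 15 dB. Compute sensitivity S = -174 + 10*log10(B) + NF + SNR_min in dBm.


10*log10(21000000.0) = 73.22
S = -174 + 73.22 + 7.0 + 15 = -78.8 dBm

-78.8 dBm


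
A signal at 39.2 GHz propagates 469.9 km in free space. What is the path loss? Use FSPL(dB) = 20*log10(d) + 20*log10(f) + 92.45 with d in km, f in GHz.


20*log10(469.9) = 53.44
20*log10(39.2) = 31.87
FSPL = 177.8 dB

177.8 dB


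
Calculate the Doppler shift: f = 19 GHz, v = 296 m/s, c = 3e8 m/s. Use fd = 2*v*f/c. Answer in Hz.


fd = 2 * 296 * 19000000000.0 / 3e8 = 37493.3 Hz

37493.3 Hz


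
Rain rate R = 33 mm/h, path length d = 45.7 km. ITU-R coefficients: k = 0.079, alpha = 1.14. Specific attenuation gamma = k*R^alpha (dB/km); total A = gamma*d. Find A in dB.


gamma = 0.079 * 33^1.14 = 4.253368 dB/km
A = 4.253368 * 45.7 = 194.38 dB

194.38 dB


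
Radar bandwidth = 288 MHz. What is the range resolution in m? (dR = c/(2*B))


dR = 3e8 / (2 * 288000000.0) = 0.52 m

0.52 m


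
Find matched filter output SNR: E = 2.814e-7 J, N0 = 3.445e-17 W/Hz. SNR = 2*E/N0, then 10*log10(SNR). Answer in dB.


SNR_lin = 2 * 2.814e-7 / 3.445e-17 = 1.634e10
SNR_dB = 10*log10(1.634e10) = 102.1 dB

102.1 dB


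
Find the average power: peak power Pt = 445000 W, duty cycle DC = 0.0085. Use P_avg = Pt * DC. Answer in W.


P_avg = 445000 * 0.0085 = 3782.5 W

3782.5 W


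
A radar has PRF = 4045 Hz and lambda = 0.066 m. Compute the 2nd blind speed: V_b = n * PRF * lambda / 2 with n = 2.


V_blind = 2 * 4045 * 0.066 / 2 = 267.0 m/s

267.0 m/s


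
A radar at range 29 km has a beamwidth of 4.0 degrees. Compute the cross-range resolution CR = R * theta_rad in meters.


BW_rad = 0.06981317
CR = 29000 * 0.06981317 = 2024.6 m

2024.6 m


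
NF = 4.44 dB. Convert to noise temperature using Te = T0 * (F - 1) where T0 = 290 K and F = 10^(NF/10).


NF_lin = 10^(4.44/10) = 2.779713
Te = 290 * (2.779713 - 1) = 516.1 K

516.1 K


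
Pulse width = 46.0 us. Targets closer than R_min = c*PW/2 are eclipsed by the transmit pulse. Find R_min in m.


R_min = 3e8 * 46.0e-6 / 2 = 6900.0 m

6900.0 m


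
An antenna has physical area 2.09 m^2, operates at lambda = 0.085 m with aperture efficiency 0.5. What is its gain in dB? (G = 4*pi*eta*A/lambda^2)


G_linear = 4*pi*0.5*2.09/0.085^2 = 1817.56
G_dB = 10*log10(1817.56) = 32.6 dB

32.6 dB


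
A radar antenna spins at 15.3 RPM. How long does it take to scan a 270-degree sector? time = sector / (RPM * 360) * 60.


t = 270 / (15.3 * 360) * 60 = 2.94 s

2.94 s


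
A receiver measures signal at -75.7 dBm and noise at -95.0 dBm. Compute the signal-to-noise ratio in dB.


SNR = -75.7 - (-95.0) = 19.3 dB

19.3 dB


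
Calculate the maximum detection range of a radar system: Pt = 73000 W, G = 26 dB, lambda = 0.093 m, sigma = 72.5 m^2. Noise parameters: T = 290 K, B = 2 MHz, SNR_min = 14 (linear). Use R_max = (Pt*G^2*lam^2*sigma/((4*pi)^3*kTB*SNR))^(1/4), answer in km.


G_lin = 10^(26/10) = 398.107171
R^4 = 73000 * 398.107171^2 * 0.093^2 * 72.5 / ((4*pi)^3 * 1.38e-23 * 290 * 2000000.0 * 14)
R^4 = 3.26259e19 m^4
R_max = (3.26259e19)^(1/4) = 75577.2 m = 75.6 km

75.6 km


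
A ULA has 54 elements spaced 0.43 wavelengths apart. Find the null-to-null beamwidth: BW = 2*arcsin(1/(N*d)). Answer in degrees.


1/(N*d) = 1/(54*0.43) = 0.043066
BW = 2*arcsin(0.043066) = 4.9 degrees

4.9 degrees


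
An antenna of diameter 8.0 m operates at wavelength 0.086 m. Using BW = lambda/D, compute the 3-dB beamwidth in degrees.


BW_rad = 0.086 / 8.0 = 0.01075
BW_deg = 0.62 degrees

0.62 degrees


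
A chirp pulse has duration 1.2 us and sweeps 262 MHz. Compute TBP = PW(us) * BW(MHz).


TBP = 1.2 * 262 = 314.4

314.4


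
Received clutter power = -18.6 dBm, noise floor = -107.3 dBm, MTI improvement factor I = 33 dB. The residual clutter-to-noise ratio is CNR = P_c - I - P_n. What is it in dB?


CNR = -18.6 - 33 - (-107.3) = 55.7 dB

55.7 dB


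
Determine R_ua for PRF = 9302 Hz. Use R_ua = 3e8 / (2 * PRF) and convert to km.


R_ua = 3e8 / (2 * 9302) = 16125.6 m = 16.1 km

16.1 km


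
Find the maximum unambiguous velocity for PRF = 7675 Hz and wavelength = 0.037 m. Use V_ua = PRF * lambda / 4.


V_ua = 7675 * 0.037 / 4 = 71.0 m/s

71.0 m/s


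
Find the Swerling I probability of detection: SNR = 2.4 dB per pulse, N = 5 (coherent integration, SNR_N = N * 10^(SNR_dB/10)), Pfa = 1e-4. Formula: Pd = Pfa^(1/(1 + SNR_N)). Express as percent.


SNR_lin = 10^(2.4/10) = 1.7378
SNR_N = 5 * 1.7378 = 8.689
1/(1 + SNR_N) = 1/9.689 = 0.1032098
Pd = (1e-4)^0.1032098 = 0.38651
Pd = 38.7%

38.7%


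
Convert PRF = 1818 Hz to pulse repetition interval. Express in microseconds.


PRI = 1/1818 = 0.000550055 s = 550.1 us

550.1 us


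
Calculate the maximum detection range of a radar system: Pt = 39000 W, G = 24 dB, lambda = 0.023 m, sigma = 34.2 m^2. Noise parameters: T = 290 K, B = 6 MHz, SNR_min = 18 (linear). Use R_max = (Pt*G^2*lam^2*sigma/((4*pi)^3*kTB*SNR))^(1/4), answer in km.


G_lin = 10^(24/10) = 251.188643
R^4 = 39000 * 251.188643^2 * 0.023^2 * 34.2 / ((4*pi)^3 * 1.38e-23 * 290 * 6000000.0 * 18)
R^4 = 5.19058e16 m^4
R_max = (5.19058e16)^(1/4) = 15094.0 m = 15.1 km

15.1 km


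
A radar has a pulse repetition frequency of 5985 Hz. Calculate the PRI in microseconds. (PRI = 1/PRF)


PRI = 1/5985 = 0.0001670844 s = 167.1 us

167.1 us


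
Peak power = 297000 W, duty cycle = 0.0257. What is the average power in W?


P_avg = 297000 * 0.0257 = 7632.9 W

7632.9 W


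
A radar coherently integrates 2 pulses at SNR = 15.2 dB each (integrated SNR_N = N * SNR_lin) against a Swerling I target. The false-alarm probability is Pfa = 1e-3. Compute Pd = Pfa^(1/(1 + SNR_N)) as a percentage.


SNR_lin = 10^(15.2/10) = 33.11311
SNR_N = 2 * 33.11311 = 66.22622
1/(1 + SNR_N) = 1/67.22622 = 0.0148751
Pd = (1e-3)^0.0148751 = 0.90235
Pd = 90.2%

90.2%


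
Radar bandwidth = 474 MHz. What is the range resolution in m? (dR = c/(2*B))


dR = 3e8 / (2 * 474000000.0) = 0.32 m

0.32 m


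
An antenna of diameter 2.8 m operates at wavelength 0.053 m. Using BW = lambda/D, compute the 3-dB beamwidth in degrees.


BW_rad = 0.053 / 2.8 = 0.018929
BW_deg = 1.08 degrees

1.08 degrees


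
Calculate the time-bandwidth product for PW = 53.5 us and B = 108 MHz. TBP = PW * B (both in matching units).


TBP = 53.5 * 108 = 5778.0

5778.0


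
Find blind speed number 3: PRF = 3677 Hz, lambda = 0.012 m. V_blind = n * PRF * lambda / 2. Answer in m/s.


V_blind = 3 * 3677 * 0.012 / 2 = 66.2 m/s

66.2 m/s


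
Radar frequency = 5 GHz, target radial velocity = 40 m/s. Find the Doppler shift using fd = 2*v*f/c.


fd = 2 * 40 * 5000000000.0 / 3e8 = 1333.3 Hz

1333.3 Hz


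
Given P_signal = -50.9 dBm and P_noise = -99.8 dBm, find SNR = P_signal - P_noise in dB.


SNR = -50.9 - (-99.8) = 48.9 dB

48.9 dB


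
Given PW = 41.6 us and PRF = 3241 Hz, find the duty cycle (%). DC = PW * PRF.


DC = 41.6e-6 * 3241 * 100 = 13.48%

13.48%


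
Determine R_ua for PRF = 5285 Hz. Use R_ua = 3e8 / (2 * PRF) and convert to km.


R_ua = 3e8 / (2 * 5285) = 28382.2 m = 28.4 km

28.4 km


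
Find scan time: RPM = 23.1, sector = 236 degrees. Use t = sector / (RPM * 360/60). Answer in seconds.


t = 236 / (23.1 * 360) * 60 = 1.7 s

1.7 s


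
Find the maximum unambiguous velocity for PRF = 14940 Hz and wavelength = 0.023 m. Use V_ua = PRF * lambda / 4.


V_ua = 14940 * 0.023 / 4 = 85.9 m/s

85.9 m/s


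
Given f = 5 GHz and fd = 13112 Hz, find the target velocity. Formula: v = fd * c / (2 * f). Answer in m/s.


v = 13112 * 3e8 / (2 * 5000000000.0) = 393.4 m/s

393.4 m/s


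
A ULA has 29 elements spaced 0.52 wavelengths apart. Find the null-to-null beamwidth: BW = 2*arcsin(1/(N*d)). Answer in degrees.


1/(N*d) = 1/(29*0.52) = 0.066313
BW = 2*arcsin(0.066313) = 7.6 degrees

7.6 degrees


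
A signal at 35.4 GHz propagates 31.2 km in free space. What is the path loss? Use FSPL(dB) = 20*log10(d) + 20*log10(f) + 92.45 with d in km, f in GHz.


20*log10(31.2) = 29.88
20*log10(35.4) = 30.98
FSPL = 153.3 dB

153.3 dB


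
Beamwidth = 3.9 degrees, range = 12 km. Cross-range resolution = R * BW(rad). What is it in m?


BW_rad = 0.068067841
CR = 12000 * 0.068067841 = 816.8 m

816.8 m


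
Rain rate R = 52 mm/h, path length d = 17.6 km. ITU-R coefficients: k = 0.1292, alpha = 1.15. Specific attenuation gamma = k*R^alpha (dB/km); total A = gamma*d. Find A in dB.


gamma = 0.1292 * 52^1.15 = 12.15252 dB/km
A = 12.15252 * 17.6 = 213.88 dB

213.88 dB


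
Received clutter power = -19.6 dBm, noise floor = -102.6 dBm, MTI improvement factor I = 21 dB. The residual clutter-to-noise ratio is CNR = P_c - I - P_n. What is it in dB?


CNR = -19.6 - 21 - (-102.6) = 62.0 dB

62.0 dB


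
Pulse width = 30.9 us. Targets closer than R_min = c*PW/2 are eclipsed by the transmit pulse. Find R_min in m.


R_min = 3e8 * 30.9e-6 / 2 = 4635.0 m

4635.0 m


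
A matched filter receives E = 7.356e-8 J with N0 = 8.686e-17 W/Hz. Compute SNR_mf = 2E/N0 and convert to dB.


SNR_lin = 2 * 7.356e-8 / 8.686e-17 = 1.694e9
SNR_dB = 10*log10(1.694e9) = 92.3 dB

92.3 dB


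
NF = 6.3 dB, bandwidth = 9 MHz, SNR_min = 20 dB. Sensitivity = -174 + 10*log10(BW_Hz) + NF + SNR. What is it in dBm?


10*log10(9000000.0) = 69.54
S = -174 + 69.54 + 6.3 + 20 = -78.2 dBm

-78.2 dBm


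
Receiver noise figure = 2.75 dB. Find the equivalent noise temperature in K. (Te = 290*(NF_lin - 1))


NF_lin = 10^(2.75/10) = 1.883649
Te = 290 * (1.883649 - 1) = 256.3 K

256.3 K


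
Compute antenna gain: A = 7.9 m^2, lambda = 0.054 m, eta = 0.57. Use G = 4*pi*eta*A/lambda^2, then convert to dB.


G_linear = 4*pi*0.57*7.9/0.054^2 = 19405.48
G_dB = 10*log10(19405.48) = 42.9 dB

42.9 dB


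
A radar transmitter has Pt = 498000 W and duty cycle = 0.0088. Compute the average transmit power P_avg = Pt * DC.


P_avg = 498000 * 0.0088 = 4382.4 W

4382.4 W


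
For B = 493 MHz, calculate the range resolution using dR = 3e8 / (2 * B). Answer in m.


dR = 3e8 / (2 * 493000000.0) = 0.3 m

0.3 m


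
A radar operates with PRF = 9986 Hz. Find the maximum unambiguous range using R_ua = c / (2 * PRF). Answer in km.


R_ua = 3e8 / (2 * 9986) = 15021.0 m = 15.0 km

15.0 km


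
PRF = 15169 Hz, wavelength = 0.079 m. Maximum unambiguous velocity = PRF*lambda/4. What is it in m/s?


V_ua = 15169 * 0.079 / 4 = 299.6 m/s

299.6 m/s


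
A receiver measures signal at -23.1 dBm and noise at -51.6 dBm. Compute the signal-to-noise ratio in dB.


SNR = -23.1 - (-51.6) = 28.5 dB

28.5 dB


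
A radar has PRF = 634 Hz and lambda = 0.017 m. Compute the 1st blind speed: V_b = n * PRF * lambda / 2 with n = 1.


V_blind = 1 * 634 * 0.017 / 2 = 5.4 m/s

5.4 m/s


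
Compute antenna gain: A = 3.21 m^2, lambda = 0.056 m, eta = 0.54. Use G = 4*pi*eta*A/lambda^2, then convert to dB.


G_linear = 4*pi*0.54*3.21/0.056^2 = 6945.97
G_dB = 10*log10(6945.97) = 38.4 dB

38.4 dB


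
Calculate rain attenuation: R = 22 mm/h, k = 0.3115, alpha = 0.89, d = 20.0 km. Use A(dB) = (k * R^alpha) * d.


gamma = 0.3115 * 22^0.89 = 4.87769 dB/km
A = 4.87769 * 20.0 = 97.55 dB

97.55 dB


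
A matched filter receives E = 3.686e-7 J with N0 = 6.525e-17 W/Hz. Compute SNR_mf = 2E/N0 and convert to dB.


SNR_lin = 2 * 3.686e-7 / 6.525e-17 = 1.13e10
SNR_dB = 10*log10(1.13e10) = 100.5 dB

100.5 dB


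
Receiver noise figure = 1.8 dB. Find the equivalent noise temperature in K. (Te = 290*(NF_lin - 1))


NF_lin = 10^(1.8/10) = 1.513561
Te = 290 * (1.513561 - 1) = 148.9 K

148.9 K


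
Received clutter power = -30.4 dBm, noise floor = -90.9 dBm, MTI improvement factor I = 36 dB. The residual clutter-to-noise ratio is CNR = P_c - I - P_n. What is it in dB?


CNR = -30.4 - 36 - (-90.9) = 24.5 dB

24.5 dB


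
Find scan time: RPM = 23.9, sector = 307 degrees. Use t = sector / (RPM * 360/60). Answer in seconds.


t = 307 / (23.9 * 360) * 60 = 2.14 s

2.14 s


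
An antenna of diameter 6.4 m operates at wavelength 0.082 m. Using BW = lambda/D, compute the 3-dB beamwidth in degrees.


BW_rad = 0.082 / 6.4 = 0.012812
BW_deg = 0.73 degrees

0.73 degrees


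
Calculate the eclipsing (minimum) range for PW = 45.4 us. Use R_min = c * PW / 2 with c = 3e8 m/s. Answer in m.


R_min = 3e8 * 45.4e-6 / 2 = 6810.0 m

6810.0 m


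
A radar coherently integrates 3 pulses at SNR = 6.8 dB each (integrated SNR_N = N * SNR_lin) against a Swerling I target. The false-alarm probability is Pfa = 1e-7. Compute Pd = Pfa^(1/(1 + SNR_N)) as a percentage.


SNR_lin = 10^(6.8/10) = 4.7863
SNR_N = 3 * 4.7863 = 14.3589
1/(1 + SNR_N) = 1/15.3589 = 0.0651088
Pd = (1e-7)^0.0651088 = 0.35014
Pd = 35.0%

35.0%


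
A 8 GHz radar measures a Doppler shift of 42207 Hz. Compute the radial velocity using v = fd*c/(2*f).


v = 42207 * 3e8 / (2 * 8000000000.0) = 791.4 m/s

791.4 m/s


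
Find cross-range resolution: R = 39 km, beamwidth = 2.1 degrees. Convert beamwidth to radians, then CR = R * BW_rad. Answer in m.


BW_rad = 0.036651914
CR = 39000 * 0.036651914 = 1429.4 m

1429.4 m


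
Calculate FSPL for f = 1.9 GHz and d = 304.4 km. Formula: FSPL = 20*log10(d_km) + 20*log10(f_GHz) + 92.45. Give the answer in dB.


20*log10(304.4) = 49.67
20*log10(1.9) = 5.58
FSPL = 147.7 dB

147.7 dB


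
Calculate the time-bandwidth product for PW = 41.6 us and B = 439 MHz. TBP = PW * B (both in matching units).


TBP = 41.6 * 439 = 18262.4

18262.4


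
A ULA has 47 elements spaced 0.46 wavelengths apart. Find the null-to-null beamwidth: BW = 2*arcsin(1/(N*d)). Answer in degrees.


1/(N*d) = 1/(47*0.46) = 0.046253
BW = 2*arcsin(0.046253) = 5.3 degrees

5.3 degrees


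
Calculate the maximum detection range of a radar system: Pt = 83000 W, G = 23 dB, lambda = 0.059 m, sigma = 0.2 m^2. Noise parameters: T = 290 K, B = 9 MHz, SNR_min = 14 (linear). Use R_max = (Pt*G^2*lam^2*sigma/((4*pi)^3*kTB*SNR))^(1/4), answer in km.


G_lin = 10^(23/10) = 199.526231
R^4 = 83000 * 199.526231^2 * 0.059^2 * 0.2 / ((4*pi)^3 * 1.38e-23 * 290 * 9000000.0 * 14)
R^4 = 2.29898e15 m^4
R_max = (2.29898e15)^(1/4) = 6924.4 m = 6.9 km

6.9 km


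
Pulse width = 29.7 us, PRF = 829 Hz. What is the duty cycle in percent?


DC = 29.7e-6 * 829 * 100 = 2.46%

2.46%


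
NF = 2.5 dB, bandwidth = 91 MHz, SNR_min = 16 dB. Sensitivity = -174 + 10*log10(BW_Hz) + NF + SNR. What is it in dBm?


10*log10(91000000.0) = 79.59
S = -174 + 79.59 + 2.5 + 16 = -75.9 dBm

-75.9 dBm


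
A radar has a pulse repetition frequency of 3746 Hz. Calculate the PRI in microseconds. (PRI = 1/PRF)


PRI = 1/3746 = 0.0002669514 s = 267.0 us

267.0 us


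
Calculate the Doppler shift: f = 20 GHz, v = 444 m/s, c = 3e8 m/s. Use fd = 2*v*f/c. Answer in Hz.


fd = 2 * 444 * 20000000000.0 / 3e8 = 59200.0 Hz

59200.0 Hz


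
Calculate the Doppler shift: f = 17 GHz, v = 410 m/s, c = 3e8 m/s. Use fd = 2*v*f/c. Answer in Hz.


fd = 2 * 410 * 17000000000.0 / 3e8 = 46466.7 Hz

46466.7 Hz


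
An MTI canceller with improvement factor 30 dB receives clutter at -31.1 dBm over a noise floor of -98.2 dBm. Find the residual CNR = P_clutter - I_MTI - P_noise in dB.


CNR = -31.1 - 30 - (-98.2) = 37.1 dB

37.1 dB


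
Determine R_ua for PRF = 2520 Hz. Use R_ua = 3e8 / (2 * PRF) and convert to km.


R_ua = 3e8 / (2 * 2520) = 59523.8 m = 59.5 km

59.5 km


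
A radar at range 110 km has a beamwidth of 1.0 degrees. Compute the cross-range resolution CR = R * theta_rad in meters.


BW_rad = 0.017453293
CR = 110000 * 0.017453293 = 1919.9 m

1919.9 m


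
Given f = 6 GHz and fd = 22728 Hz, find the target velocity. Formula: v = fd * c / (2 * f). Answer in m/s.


v = 22728 * 3e8 / (2 * 6000000000.0) = 568.2 m/s

568.2 m/s


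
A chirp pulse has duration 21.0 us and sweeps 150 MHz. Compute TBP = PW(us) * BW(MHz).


TBP = 21.0 * 150 = 3150.0

3150.0


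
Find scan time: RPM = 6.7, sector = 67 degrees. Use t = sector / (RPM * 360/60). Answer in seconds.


t = 67 / (6.7 * 360) * 60 = 1.67 s

1.67 s


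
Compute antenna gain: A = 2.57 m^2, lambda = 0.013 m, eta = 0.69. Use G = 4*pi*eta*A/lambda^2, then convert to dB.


G_linear = 4*pi*0.69*2.57/0.013^2 = 131857.66
G_dB = 10*log10(131857.66) = 51.2 dB

51.2 dB


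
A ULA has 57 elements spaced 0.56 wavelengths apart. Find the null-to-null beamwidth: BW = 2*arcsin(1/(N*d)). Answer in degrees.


1/(N*d) = 1/(57*0.56) = 0.031328
BW = 2*arcsin(0.031328) = 3.6 degrees

3.6 degrees


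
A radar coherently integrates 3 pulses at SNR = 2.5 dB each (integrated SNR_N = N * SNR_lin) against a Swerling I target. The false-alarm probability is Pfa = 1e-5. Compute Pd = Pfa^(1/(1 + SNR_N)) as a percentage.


SNR_lin = 10^(2.5/10) = 1.77828
SNR_N = 3 * 1.77828 = 5.33484
1/(1 + SNR_N) = 1/6.33484 = 0.1578572
Pd = (1e-5)^0.1578572 = 0.16245
Pd = 16.2%

16.2%


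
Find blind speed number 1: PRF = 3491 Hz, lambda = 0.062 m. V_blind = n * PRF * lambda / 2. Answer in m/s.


V_blind = 1 * 3491 * 0.062 / 2 = 108.2 m/s

108.2 m/s


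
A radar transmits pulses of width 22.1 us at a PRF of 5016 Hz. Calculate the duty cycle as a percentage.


DC = 22.1e-6 * 5016 * 100 = 11.09%

11.09%


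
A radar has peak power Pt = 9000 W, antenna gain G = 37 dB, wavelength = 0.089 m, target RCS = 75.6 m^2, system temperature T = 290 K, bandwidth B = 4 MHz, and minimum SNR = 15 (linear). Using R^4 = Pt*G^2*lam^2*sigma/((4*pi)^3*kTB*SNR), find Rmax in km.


G_lin = 10^(37/10) = 5011.872336
R^4 = 9000 * 5011.872336^2 * 0.089^2 * 75.6 / ((4*pi)^3 * 1.38e-23 * 290 * 4000000.0 * 15)
R^4 = 2.8411e20 m^4
R_max = (2.8411e20)^(1/4) = 129829.0 m = 129.8 km

129.8 km


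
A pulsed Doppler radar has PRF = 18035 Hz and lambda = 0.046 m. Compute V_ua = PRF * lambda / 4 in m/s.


V_ua = 18035 * 0.046 / 4 = 207.4 m/s

207.4 m/s


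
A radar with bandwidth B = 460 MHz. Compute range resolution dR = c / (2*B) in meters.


dR = 3e8 / (2 * 460000000.0) = 0.33 m

0.33 m


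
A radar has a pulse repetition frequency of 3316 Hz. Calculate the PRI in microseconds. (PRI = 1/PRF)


PRI = 1/3316 = 0.0003015682 s = 301.6 us

301.6 us


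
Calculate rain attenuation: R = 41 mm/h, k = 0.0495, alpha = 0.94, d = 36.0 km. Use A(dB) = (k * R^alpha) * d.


gamma = 0.0495 * 41^0.94 = 1.624135 dB/km
A = 1.624135 * 36.0 = 58.47 dB

58.47 dB


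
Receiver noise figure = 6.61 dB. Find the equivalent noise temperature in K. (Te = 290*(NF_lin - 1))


NF_lin = 10^(6.61/10) = 4.581419
Te = 290 * (4.581419 - 1) = 1038.6 K

1038.6 K


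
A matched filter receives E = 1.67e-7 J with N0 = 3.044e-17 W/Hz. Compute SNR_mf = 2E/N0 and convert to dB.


SNR_lin = 2 * 1.67e-7 / 3.044e-17 = 1.097e10
SNR_dB = 10*log10(1.097e10) = 100.4 dB

100.4 dB


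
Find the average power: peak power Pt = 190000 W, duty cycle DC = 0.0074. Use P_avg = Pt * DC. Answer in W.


P_avg = 190000 * 0.0074 = 1406.0 W

1406.0 W


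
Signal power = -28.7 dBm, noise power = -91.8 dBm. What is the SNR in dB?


SNR = -28.7 - (-91.8) = 63.1 dB

63.1 dB


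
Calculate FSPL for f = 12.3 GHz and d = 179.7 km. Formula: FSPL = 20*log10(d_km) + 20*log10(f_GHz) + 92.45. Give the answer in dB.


20*log10(179.7) = 45.09
20*log10(12.3) = 21.8
FSPL = 159.3 dB

159.3 dB


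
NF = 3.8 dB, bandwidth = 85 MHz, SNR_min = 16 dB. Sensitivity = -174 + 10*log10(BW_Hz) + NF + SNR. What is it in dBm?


10*log10(85000000.0) = 79.29
S = -174 + 79.29 + 3.8 + 16 = -74.9 dBm

-74.9 dBm


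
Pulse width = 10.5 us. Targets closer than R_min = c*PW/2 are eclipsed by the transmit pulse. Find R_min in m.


R_min = 3e8 * 10.5e-6 / 2 = 1575.0 m

1575.0 m


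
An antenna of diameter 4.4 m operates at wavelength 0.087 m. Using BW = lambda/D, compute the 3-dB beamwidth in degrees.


BW_rad = 0.087 / 4.4 = 0.019773
BW_deg = 1.13 degrees

1.13 degrees


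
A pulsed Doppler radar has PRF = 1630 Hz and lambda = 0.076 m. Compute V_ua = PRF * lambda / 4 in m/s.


V_ua = 1630 * 0.076 / 4 = 31.0 m/s

31.0 m/s


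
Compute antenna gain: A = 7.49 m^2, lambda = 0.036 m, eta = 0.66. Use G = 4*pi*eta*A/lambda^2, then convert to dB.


G_linear = 4*pi*0.66*7.49/0.036^2 = 47932.56
G_dB = 10*log10(47932.56) = 46.8 dB

46.8 dB


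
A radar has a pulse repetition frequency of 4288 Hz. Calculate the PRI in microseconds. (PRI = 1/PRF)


PRI = 1/4288 = 0.000233209 s = 233.2 us

233.2 us


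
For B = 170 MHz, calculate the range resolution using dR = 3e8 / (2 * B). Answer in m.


dR = 3e8 / (2 * 170000000.0) = 0.88 m

0.88 m


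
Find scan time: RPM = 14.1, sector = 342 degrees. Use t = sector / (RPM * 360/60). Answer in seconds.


t = 342 / (14.1 * 360) * 60 = 4.04 s

4.04 s


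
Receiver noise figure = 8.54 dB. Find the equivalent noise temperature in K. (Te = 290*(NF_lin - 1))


NF_lin = 10^(8.54/10) = 7.144963
Te = 290 * (7.144963 - 1) = 1782.0 K

1782.0 K


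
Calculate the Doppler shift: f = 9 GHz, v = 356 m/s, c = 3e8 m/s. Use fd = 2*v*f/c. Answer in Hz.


fd = 2 * 356 * 9000000000.0 / 3e8 = 21360.0 Hz

21360.0 Hz


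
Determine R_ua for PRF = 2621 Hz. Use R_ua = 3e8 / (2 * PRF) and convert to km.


R_ua = 3e8 / (2 * 2621) = 57230.1 m = 57.2 km

57.2 km


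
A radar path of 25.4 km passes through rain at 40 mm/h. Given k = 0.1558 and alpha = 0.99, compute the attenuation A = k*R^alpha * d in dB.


gamma = 0.1558 * 40^0.99 = 6.006298 dB/km
A = 6.006298 * 25.4 = 152.56 dB

152.56 dB


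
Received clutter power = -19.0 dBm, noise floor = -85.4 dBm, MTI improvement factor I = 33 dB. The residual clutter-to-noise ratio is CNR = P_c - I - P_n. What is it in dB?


CNR = -19.0 - 33 - (-85.4) = 33.4 dB

33.4 dB


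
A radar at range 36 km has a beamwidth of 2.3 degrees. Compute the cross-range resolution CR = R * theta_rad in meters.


BW_rad = 0.040142573
CR = 36000 * 0.040142573 = 1445.1 m

1445.1 m


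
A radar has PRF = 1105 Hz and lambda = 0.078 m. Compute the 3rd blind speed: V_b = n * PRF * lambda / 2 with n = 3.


V_blind = 3 * 1105 * 0.078 / 2 = 129.3 m/s

129.3 m/s


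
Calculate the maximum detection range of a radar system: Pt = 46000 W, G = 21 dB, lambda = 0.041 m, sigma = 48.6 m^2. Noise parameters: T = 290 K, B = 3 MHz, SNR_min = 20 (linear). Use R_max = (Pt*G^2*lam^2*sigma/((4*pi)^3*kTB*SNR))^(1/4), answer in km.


G_lin = 10^(21/10) = 125.892541
R^4 = 46000 * 125.892541^2 * 0.041^2 * 48.6 / ((4*pi)^3 * 1.38e-23 * 290 * 3000000.0 * 20)
R^4 = 1.24998e17 m^4
R_max = (1.24998e17)^(1/4) = 18802.9 m = 18.8 km

18.8 km


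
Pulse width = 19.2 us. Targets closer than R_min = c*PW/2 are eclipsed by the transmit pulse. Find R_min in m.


R_min = 3e8 * 19.2e-6 / 2 = 2880.0 m

2880.0 m


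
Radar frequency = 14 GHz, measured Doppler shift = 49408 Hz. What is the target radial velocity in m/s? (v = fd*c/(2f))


v = 49408 * 3e8 / (2 * 14000000000.0) = 529.4 m/s

529.4 m/s


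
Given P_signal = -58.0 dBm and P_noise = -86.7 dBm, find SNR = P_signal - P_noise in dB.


SNR = -58.0 - (-86.7) = 28.7 dB

28.7 dB


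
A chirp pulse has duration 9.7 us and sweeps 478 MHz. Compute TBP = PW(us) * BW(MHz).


TBP = 9.7 * 478 = 4636.6

4636.6


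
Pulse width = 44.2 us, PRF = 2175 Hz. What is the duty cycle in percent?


DC = 44.2e-6 * 2175 * 100 = 9.61%

9.61%


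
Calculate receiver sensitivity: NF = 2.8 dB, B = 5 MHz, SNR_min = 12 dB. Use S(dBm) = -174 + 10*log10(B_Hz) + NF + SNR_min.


10*log10(5000000.0) = 66.99
S = -174 + 66.99 + 2.8 + 12 = -92.2 dBm

-92.2 dBm


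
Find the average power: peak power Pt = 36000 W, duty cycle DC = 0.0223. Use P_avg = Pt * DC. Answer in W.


P_avg = 36000 * 0.0223 = 802.8 W

802.8 W


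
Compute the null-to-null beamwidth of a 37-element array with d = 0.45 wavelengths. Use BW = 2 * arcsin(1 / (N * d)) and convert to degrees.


1/(N*d) = 1/(37*0.45) = 0.06006
BW = 2*arcsin(0.06006) = 6.9 degrees

6.9 degrees


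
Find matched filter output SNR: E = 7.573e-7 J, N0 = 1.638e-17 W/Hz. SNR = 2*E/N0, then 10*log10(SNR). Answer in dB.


SNR_lin = 2 * 7.573e-7 / 1.638e-17 = 9.247e10
SNR_dB = 10*log10(9.247e10) = 109.7 dB

109.7 dB


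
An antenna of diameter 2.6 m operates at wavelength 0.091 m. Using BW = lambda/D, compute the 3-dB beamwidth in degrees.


BW_rad = 0.091 / 2.6 = 0.035
BW_deg = 2.01 degrees

2.01 degrees


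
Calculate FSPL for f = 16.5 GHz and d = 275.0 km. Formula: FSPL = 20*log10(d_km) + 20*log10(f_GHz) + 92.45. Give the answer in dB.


20*log10(275.0) = 48.79
20*log10(16.5) = 24.35
FSPL = 165.6 dB

165.6 dB


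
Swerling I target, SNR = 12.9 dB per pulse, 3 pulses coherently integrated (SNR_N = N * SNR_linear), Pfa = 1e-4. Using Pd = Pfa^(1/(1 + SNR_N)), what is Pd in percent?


SNR_lin = 10^(12.9/10) = 19.49845
SNR_N = 3 * 19.49845 = 58.49535
1/(1 + SNR_N) = 1/59.49535 = 0.016808
Pd = (1e-4)^0.016808 = 0.85658
Pd = 85.7%

85.7%


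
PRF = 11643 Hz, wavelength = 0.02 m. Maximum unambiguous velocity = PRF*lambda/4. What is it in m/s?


V_ua = 11643 * 0.02 / 4 = 58.2 m/s

58.2 m/s


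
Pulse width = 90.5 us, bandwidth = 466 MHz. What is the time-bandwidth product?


TBP = 90.5 * 466 = 42173.0

42173.0


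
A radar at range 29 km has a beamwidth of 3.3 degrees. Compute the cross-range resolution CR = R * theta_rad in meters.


BW_rad = 0.057595865
CR = 29000 * 0.057595865 = 1670.3 m

1670.3 m


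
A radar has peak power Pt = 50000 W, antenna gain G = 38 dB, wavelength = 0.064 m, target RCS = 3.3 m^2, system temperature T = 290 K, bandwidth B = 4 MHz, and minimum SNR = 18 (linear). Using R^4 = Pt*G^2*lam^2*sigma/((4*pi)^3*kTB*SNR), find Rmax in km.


G_lin = 10^(38/10) = 6309.573445
R^4 = 50000 * 6309.573445^2 * 0.064^2 * 3.3 / ((4*pi)^3 * 1.38e-23 * 290 * 4000000.0 * 18)
R^4 = 4.70549e19 m^4
R_max = (4.70549e19)^(1/4) = 82823.0 m = 82.8 km

82.8 km


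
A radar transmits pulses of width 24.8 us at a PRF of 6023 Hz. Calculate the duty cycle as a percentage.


DC = 24.8e-6 * 6023 * 100 = 14.94%

14.94%


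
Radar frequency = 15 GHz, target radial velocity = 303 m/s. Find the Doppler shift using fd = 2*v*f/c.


fd = 2 * 303 * 15000000000.0 / 3e8 = 30300.0 Hz

30300.0 Hz


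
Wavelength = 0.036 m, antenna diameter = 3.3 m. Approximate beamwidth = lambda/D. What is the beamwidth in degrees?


BW_rad = 0.036 / 3.3 = 0.010909
BW_deg = 0.63 degrees

0.63 degrees


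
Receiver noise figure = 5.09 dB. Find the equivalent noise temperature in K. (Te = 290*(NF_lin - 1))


NF_lin = 10^(5.09/10) = 3.228494
Te = 290 * (3.228494 - 1) = 646.3 K

646.3 K


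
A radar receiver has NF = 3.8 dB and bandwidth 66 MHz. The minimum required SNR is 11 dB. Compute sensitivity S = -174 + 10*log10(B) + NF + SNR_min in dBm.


10*log10(66000000.0) = 78.2
S = -174 + 78.2 + 3.8 + 11 = -81.0 dBm

-81.0 dBm


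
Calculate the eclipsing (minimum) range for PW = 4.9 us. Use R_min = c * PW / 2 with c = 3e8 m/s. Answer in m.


R_min = 3e8 * 4.9e-6 / 2 = 735.0 m

735.0 m


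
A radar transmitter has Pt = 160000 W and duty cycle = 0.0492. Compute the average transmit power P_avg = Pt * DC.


P_avg = 160000 * 0.0492 = 7872.0 W

7872.0 W


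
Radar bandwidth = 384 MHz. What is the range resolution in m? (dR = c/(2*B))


dR = 3e8 / (2 * 384000000.0) = 0.39 m

0.39 m


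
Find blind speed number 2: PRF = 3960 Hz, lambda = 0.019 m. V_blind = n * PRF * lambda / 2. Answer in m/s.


V_blind = 2 * 3960 * 0.019 / 2 = 75.2 m/s

75.2 m/s


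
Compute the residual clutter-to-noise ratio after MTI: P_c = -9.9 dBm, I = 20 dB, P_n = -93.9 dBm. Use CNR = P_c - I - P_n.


CNR = -9.9 - 20 - (-93.9) = 64.0 dB

64.0 dB


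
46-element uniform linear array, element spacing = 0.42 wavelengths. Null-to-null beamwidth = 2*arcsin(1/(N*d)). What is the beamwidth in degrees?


1/(N*d) = 1/(46*0.42) = 0.05176
BW = 2*arcsin(0.05176) = 5.9 degrees

5.9 degrees


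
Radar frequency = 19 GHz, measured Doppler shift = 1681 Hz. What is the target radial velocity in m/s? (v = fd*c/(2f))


v = 1681 * 3e8 / (2 * 19000000000.0) = 13.3 m/s

13.3 m/s


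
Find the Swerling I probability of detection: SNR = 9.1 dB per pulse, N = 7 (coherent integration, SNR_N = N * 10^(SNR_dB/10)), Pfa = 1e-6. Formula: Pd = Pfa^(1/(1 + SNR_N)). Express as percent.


SNR_lin = 10^(9.1/10) = 8.12831
SNR_N = 7 * 8.12831 = 56.89817
1/(1 + SNR_N) = 1/57.89817 = 0.0172717
Pd = (1e-6)^0.0172717 = 0.78772
Pd = 78.8%

78.8%


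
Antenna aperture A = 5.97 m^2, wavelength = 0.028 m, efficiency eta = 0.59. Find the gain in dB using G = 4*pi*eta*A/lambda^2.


G_linear = 4*pi*0.59*5.97/0.028^2 = 56457.31
G_dB = 10*log10(56457.31) = 47.5 dB

47.5 dB


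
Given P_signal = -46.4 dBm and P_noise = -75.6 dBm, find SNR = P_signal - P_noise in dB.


SNR = -46.4 - (-75.6) = 29.2 dB

29.2 dB


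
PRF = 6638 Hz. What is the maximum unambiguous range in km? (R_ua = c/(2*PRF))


R_ua = 3e8 / (2 * 6638) = 22597.2 m = 22.6 km

22.6 km


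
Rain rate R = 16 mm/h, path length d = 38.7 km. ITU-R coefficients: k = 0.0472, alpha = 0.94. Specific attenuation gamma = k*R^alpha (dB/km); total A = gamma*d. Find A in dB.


gamma = 0.0472 * 16^0.94 = 0.639462 dB/km
A = 0.639462 * 38.7 = 24.75 dB

24.75 dB


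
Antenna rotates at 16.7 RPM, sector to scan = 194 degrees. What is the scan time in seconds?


t = 194 / (16.7 * 360) * 60 = 1.94 s

1.94 s


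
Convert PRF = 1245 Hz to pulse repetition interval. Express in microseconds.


PRI = 1/1245 = 0.0008032129 s = 803.2 us

803.2 us


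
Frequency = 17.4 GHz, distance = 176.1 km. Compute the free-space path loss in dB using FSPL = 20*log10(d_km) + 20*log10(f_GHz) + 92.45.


20*log10(176.1) = 44.92
20*log10(17.4) = 24.81
FSPL = 162.2 dB

162.2 dB


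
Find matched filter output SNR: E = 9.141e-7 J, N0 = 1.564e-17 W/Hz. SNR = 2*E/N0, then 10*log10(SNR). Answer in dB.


SNR_lin = 2 * 9.141e-7 / 1.564e-17 = 1.169e11
SNR_dB = 10*log10(1.169e11) = 110.7 dB

110.7 dB


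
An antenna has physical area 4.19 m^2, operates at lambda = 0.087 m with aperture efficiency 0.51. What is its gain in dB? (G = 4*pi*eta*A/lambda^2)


G_linear = 4*pi*0.51*4.19/0.087^2 = 3547.77
G_dB = 10*log10(3547.77) = 35.5 dB

35.5 dB


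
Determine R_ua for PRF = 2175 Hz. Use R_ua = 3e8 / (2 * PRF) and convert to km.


R_ua = 3e8 / (2 * 2175) = 68965.5 m = 69.0 km

69.0 km


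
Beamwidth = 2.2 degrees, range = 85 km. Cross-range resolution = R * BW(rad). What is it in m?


BW_rad = 0.038397244
CR = 85000 * 0.038397244 = 3263.8 m

3263.8 m


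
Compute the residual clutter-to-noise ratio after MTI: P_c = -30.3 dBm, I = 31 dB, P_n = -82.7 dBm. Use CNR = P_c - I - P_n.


CNR = -30.3 - 31 - (-82.7) = 21.4 dB

21.4 dB


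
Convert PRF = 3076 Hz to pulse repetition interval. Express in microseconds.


PRI = 1/3076 = 0.0003250975 s = 325.1 us

325.1 us


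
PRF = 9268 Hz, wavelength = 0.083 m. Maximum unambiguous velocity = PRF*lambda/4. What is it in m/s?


V_ua = 9268 * 0.083 / 4 = 192.3 m/s

192.3 m/s


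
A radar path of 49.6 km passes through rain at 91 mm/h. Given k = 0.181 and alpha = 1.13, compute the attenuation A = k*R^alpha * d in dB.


gamma = 0.181 * 91^1.13 = 29.607064 dB/km
A = 29.607064 * 49.6 = 1468.51 dB

1468.51 dB


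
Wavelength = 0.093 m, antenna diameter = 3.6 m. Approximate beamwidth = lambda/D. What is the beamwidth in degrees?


BW_rad = 0.093 / 3.6 = 0.025833
BW_deg = 1.48 degrees

1.48 degrees


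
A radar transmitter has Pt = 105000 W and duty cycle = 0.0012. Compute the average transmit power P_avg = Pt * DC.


P_avg = 105000 * 0.0012 = 126.0 W

126.0 W


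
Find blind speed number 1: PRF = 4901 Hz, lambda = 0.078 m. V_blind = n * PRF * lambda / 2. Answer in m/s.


V_blind = 1 * 4901 * 0.078 / 2 = 191.1 m/s

191.1 m/s


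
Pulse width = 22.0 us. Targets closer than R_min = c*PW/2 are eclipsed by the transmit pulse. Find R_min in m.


R_min = 3e8 * 22.0e-6 / 2 = 3300.0 m

3300.0 m


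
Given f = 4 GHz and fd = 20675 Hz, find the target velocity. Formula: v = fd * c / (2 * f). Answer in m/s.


v = 20675 * 3e8 / (2 * 4000000000.0) = 775.3 m/s

775.3 m/s


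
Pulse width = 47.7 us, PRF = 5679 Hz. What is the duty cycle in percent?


DC = 47.7e-6 * 5679 * 100 = 27.09%

27.09%


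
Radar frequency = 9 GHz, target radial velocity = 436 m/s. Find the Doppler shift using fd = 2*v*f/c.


fd = 2 * 436 * 9000000000.0 / 3e8 = 26160.0 Hz

26160.0 Hz


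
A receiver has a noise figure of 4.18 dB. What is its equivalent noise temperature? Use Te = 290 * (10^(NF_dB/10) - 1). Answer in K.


NF_lin = 10^(4.18/10) = 2.618183
Te = 290 * (2.618183 - 1) = 469.3 K

469.3 K


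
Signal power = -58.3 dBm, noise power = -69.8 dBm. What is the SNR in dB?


SNR = -58.3 - (-69.8) = 11.5 dB

11.5 dB


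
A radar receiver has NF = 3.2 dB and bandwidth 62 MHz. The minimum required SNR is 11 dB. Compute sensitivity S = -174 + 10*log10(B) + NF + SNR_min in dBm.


10*log10(62000000.0) = 77.92
S = -174 + 77.92 + 3.2 + 11 = -81.9 dBm

-81.9 dBm


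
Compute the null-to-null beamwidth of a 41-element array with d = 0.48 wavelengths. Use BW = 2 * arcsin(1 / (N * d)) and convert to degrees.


1/(N*d) = 1/(41*0.48) = 0.050813
BW = 2*arcsin(0.050813) = 5.8 degrees

5.8 degrees


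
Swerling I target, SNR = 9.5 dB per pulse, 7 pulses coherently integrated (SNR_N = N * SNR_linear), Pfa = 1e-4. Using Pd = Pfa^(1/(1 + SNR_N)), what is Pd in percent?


SNR_lin = 10^(9.5/10) = 8.91251
SNR_N = 7 * 8.91251 = 62.38757
1/(1 + SNR_N) = 1/63.38757 = 0.015776
Pd = (1e-4)^0.015776 = 0.86476
Pd = 86.5%

86.5%


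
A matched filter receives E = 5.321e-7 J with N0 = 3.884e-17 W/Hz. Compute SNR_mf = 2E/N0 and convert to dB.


SNR_lin = 2 * 5.321e-7 / 3.884e-17 = 2.74e10
SNR_dB = 10*log10(2.74e10) = 104.4 dB

104.4 dB


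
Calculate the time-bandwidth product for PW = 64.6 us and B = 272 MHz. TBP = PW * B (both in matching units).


TBP = 64.6 * 272 = 17571.2

17571.2


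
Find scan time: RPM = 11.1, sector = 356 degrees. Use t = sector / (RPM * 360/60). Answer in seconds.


t = 356 / (11.1 * 360) * 60 = 5.35 s

5.35 s


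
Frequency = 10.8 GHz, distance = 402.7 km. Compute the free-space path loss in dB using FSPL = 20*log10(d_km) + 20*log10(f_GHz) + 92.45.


20*log10(402.7) = 52.1
20*log10(10.8) = 20.67
FSPL = 165.2 dB

165.2 dB


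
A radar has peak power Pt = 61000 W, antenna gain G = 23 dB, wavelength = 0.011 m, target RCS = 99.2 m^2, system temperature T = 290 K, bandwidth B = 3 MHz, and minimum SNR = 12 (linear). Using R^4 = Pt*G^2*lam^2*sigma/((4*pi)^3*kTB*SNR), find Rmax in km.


G_lin = 10^(23/10) = 199.526231
R^4 = 61000 * 199.526231^2 * 0.011^2 * 99.2 / ((4*pi)^3 * 1.38e-23 * 290 * 3000000.0 * 12)
R^4 = 1.01957e17 m^4
R_max = (1.01957e17)^(1/4) = 17869.2 m = 17.9 km

17.9 km


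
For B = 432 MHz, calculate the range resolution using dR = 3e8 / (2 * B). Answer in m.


dR = 3e8 / (2 * 432000000.0) = 0.35 m

0.35 m


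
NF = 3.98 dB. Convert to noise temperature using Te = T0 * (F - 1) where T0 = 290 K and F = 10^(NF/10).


NF_lin = 10^(3.98/10) = 2.500345
Te = 290 * (2.500345 - 1) = 435.1 K

435.1 K


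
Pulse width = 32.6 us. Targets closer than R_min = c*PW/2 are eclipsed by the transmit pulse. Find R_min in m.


R_min = 3e8 * 32.6e-6 / 2 = 4890.0 m

4890.0 m
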